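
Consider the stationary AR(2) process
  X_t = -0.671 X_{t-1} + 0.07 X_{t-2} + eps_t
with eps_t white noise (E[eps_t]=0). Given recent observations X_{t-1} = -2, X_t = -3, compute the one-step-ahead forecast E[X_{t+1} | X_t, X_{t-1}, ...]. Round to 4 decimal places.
E[X_{t+1} \mid \mathcal F_t] = 1.8730

For an AR(p) model X_t = c + sum_i phi_i X_{t-i} + eps_t, the
one-step-ahead conditional mean is
  E[X_{t+1} | X_t, ...] = c + sum_i phi_i X_{t+1-i}.
Substitute known values:
  E[X_{t+1} | ...] = (-0.671) * (-3) + (0.07) * (-2)
                   = 1.8730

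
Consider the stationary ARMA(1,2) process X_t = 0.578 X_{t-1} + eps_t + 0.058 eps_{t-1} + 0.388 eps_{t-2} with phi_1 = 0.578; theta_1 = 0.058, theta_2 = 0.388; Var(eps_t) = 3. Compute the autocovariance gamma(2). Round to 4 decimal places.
\gamma(2) = 3.9594

Multiply the model equation by X_{t-k} and take expectations. With theta_0 = psi_0 = 1 and psi_j the MA(infinity) weights, this gives
  gamma(k) - sum_i phi_i gamma(k-i) = c_k,
  c_k = sigma^2 * sum_{j=k..q} theta_j psi_{j-k}   (c_k = 0 for k > q),
using gamma(-m) = gamma(m).
psi-weights needed (psi_j = theta_j + sum_i phi_i psi_{j-i}):
  psi_1 = theta_1 + phi_1 = 0.058 + (0.578) = 0.636
  psi_2 = theta_2 + phi_1 psi_1 = 0.388 + (0.578)(0.636) = 0.755608
Right-hand sides:
  c_0 = sigma^2 (1 + theta_1 psi_1 + theta_2 psi_2) = 3 * (1 + (0.058)(0.636) + (0.388)(0.755608)) = 3 * 1.330064 = 3.990192
  c_1 = sigma^2 (theta_1 + theta_2 psi_1) = 3 * (0.058 + (0.388)(0.636)) = 0.914304
  c_2 = sigma^2 theta_2 = 3 * (0.388) = 1.164
Equations for k = 0 and k = 1 (AR order 1):
  gamma(0) = phi_1 gamma(1) + c_0
  gamma(1) = phi_1 gamma(0) + c_1
Substituting the second into the first: gamma(0) (1 - phi_1^2) = c_0 + phi_1 c_1, so
  gamma(0) = (c_0 + phi_1 c_1) / (1 - phi_1^2) = (3.990192 + (0.578)(0.914304)) / (1 - (0.578)^2) = 4.518659 / 0.665916 = 6.78563.
  gamma(1) = phi_1 gamma(0) + c_1 = (0.578)(6.78563) + (0.914304) = 4.836398.
For k = 2: gamma(2) = phi_1 gamma(1) + c_2
  = (0.578)(4.836398) + (1.164) = 3.959438.
Therefore gamma(2) = 3.9594 (to 4 decimal places).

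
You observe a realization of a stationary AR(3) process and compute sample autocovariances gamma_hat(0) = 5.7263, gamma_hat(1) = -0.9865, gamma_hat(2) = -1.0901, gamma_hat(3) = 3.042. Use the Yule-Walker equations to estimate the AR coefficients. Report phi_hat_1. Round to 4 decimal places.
\hat\phi_{1} = -0.1000

The Yule-Walker equations for an AR(p) process read, in matrix form,
  Gamma_p phi = r_p,   with   (Gamma_p)_{ij} = gamma(|i - j|),
                       (r_p)_i = gamma(i),   i,j = 1..p.
Substitute the sample gammas (Toeplitz matrix and right-hand side of size 3):
  Gamma_p = [[5.7263, -0.9865, -1.0901], [-0.9865, 5.7263, -0.9865], [-1.0901, -0.9865, 5.7263]]
  r_p     = [-0.9865, -1.0901, 3.042]
Written out (R1..R3):
  (R1) 5.7263 phi_1 - 0.9865 phi_2 - 1.0901 phi_3 = -0.9865
  (R2) -0.9865 phi_1 + 5.7263 phi_2 - 0.9865 phi_3 = -1.0901
  (R3) -1.0901 phi_1 - 0.9865 phi_2 + 5.7263 phi_3 = 3.042
Gaussian elimination:
  R2 <- R2 - (-0.9865/5.7263) R1 = R2 - (-0.172275) R1:  5.55635 phi_2 - 1.174297 phi_3 = -1.26005
  R3 <- R3 - (-1.0901/5.7263) R1 = R3 - (-0.190367) R1:  -1.174297 phi_2 + 5.518781 phi_3 = 2.854203
  R3 <- R3 - (-1.174297/5.55635) R2 = R3 - (-0.211343) R2:  5.270601 phi_3 = 2.5879
Back-substitution:
  phi_hat_3 = 2.5879 / 5.270601 = 0.491007
  phi_hat_2 = (-1.26005 - (-1.174297)(0.491007)) / 5.55635 = -0.123006
  phi_hat_1 = (-0.9865 - (-0.9865)(-0.123006) - (-1.0901)(0.491007)) / 5.7263 = -0.099995
So phi_hat = [-0.1000, -0.1230, 0.4910].
Therefore phi_hat_1 = -0.1000.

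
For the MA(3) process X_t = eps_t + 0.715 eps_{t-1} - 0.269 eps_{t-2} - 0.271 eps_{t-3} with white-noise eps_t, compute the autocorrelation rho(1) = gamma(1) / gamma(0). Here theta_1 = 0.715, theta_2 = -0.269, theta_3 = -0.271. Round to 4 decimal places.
\rho(1) = 0.3594

For an MA(q) process with theta_0 = 1, the autocovariance is
  gamma(k) = sigma^2 * sum_{i=0..q-k} theta_i * theta_{i+k},
and rho(k) = gamma(k) / gamma(0). Sigma^2 cancels.
  numerator   = (1)*(0.715) + (0.715)*(-0.269) + (-0.269)*(-0.271) = 0.595564.
  denominator = (1)^2 + (0.715)^2 + (-0.269)^2 + (-0.271)^2 = 1.657027.
  rho(1) = 0.595564 / 1.657027 = 0.3594.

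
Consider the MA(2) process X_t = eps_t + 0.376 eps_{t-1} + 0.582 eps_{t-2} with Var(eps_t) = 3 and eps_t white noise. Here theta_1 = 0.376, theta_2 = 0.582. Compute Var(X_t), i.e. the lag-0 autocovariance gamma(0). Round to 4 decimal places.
\gamma(0) = 4.4403

For an MA(q) process X_t = eps_t + sum_i theta_i eps_{t-i} with
Var(eps_t) = sigma^2, the variance is
  gamma(0) = sigma^2 * (1 + sum_i theta_i^2).
  sum_i theta_i^2 = (0.376)^2 + (0.582)^2 = 0.141376 + 0.338724 = 0.4801.
  gamma(0) = 3 * (1 + 0.4801) = 3 * 1.4801 = 4.4403.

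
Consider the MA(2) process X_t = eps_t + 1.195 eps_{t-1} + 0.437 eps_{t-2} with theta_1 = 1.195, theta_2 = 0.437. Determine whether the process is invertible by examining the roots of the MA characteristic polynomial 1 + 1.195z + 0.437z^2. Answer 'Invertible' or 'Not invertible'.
\text{Invertible}

The MA(q) characteristic polynomial is P(z) = 1 + 1.195z + 0.437z^2.
Invertibility requires all roots to lie outside the unit circle, i.e. |z| > 1 for every root.
Set 1 + (1.195) z + (0.437) z^2 = 0, i.e. a z^2 + b z + c = 0 with a = 0.437, b = 1.195, c = 1.
Discriminant D = b^2 - 4ac = (1.195)^2 - 4*(0.437)*1 = 1.428025 - (1.748) = -0.319975.
D < 0, so the roots are the complex-conjugate pair z = (-b +/- i sqrt(-D)) / (2a) = -1.3673 +/- 0.6472i.
For a conjugate pair |z|^2 = z * conj(z) = (product of roots) = c/a = 1/(0.437) = 2.28833, so |z| = sqrt(2.28833) = 1.5127 for both roots.
Moduli of all roots: 1.5127, 1.5127.
All moduli strictly greater than 1? Yes.
Verdict: Invertible.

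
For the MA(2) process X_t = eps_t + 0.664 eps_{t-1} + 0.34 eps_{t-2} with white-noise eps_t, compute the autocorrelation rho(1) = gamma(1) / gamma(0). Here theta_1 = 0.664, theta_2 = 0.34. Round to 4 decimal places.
\rho(1) = 0.5716

For an MA(q) process with theta_0 = 1, the autocovariance is
  gamma(k) = sigma^2 * sum_{i=0..q-k} theta_i * theta_{i+k},
and rho(k) = gamma(k) / gamma(0). Sigma^2 cancels.
  numerator   = (1)*(0.664) + (0.664)*(0.34) = 0.88976.
  denominator = (1)^2 + (0.664)^2 + (0.34)^2 = 1.556496.
  rho(1) = 0.88976 / 1.556496 = 0.5716.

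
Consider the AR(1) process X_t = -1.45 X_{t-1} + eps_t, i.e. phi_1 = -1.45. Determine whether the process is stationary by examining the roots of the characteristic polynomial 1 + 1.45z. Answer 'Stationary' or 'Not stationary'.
\text{Not stationary}

The AR(p) characteristic polynomial is P(z) = 1 + 1.45z.
Stationarity requires all roots to lie outside the unit circle, i.e. |z| > 1 for every root.
This is linear in z: 1 + (1.45) z = 0  =>  z = -1/(1.45) = -0.689655,  |z| = 0.689655.
Moduli of all roots: 0.6897.
All moduli strictly greater than 1? No.
Verdict: Not stationary.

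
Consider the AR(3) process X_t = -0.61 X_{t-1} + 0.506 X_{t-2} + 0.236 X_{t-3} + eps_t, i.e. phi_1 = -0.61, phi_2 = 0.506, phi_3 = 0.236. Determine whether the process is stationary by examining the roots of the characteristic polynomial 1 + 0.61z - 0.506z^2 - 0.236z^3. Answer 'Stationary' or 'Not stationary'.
\text{Stationary}

The AR(p) characteristic polynomial is P(z) = 1 + 0.61z - 0.506z^2 - 0.236z^3.
Stationarity requires all roots to lie outside the unit circle, i.e. |z| > 1 for every root.
Degree 3: look for a simple real root z0 first, then factor out (1 - z/z0) and solve the remaining quadratic.
Testing z0 = -2.5: P(-2.5) = 1 + (0.61)(-2.5) + (-0.506)(-2.5)^2 + (-0.236)(-2.5)^3
  = 1 + (-1.525) + (-3.1625) + (3.6875) = 0.  So z_0 = -2.5 is a root, |z_0| = 2.5.
Divide out the factor (1 + 0.4 z) = (1 - z/z0) (since 1/z0 = -0.4):
  P(z) = (1 + 0.4 z)(1 + (0.21) z + (-0.59) z^2)
  [check: z-coef 0.21 - (-0.4) = 0.61; z^2-coef -0.59 - (-0.4)(0.21) = -0.506; z^3-coef -(-0.4)(-0.59) = -0.236.]
Remaining roots from the quadratic factor 1 + (0.21) z + (-0.59) z^2:
  Set 1 + (0.21) z + (-0.59) z^2 = 0, i.e. a z^2 + b z + c = 0 with a = -0.59, b = 0.21, c = 1.
  Discriminant D = b^2 - 4ac = (0.21)^2 - 4*(-0.59)*1 = 0.0441 - (-2.36) = 2.4041.
  D >= 0, so the roots are real: z = (-b +/- sqrt(D)) / (2a) = (-0.21 +/- 1.550516) / (-1.18).
    z_1 = (-0.21 + 1.550516) / (-1.18) = -1.136,   |z_1| = 1.136.
    z_2 = (-0.21 - 1.550516) / (-1.18) = 1.492,   |z_2| = 1.492.
Moduli of all roots: 2.5000, 1.1360, 1.4920.
All moduli strictly greater than 1? Yes.
Verdict: Stationary.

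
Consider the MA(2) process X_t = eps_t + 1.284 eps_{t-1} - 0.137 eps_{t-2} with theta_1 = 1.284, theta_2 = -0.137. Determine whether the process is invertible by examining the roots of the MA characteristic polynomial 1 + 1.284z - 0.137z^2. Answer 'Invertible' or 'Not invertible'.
\text{Not invertible}

The MA(q) characteristic polynomial is P(z) = 1 + 1.284z - 0.137z^2.
Invertibility requires all roots to lie outside the unit circle, i.e. |z| > 1 for every root.
Set 1 + (1.284) z + (-0.137) z^2 = 0, i.e. a z^2 + b z + c = 0 with a = -0.137, b = 1.284, c = 1.
Discriminant D = b^2 - 4ac = (1.284)^2 - 4*(-0.137)*1 = 1.648656 - (-0.548) = 2.196656.
D >= 0, so the roots are real: z = (-b +/- sqrt(D)) / (2a) = (-1.284 +/- 1.482112) / (-0.274).
  z_1 = (-1.284 + 1.482112) / (-0.274) = -0.723,   |z_1| = 0.723.
  z_2 = (-1.284 - 1.482112) / (-0.274) = 10.0953,   |z_2| = 10.0953.
Moduli of all roots: 0.7230, 10.0953.
All moduli strictly greater than 1? No.
Verdict: Not invertible.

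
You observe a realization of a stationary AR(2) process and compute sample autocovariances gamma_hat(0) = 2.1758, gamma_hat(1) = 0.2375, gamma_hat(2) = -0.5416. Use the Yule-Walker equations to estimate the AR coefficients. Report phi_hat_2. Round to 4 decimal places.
\hat\phi_{2} = -0.2640

The Yule-Walker equations for an AR(p) process read, in matrix form,
  Gamma_p phi = r_p,   with   (Gamma_p)_{ij} = gamma(|i - j|),
                       (r_p)_i = gamma(i),   i,j = 1..p.
Substitute the sample gammas (Toeplitz matrix and right-hand side of size 2):
  Gamma_p = [[2.1758, 0.2375], [0.2375, 2.1758]]
  r_p     = [0.2375, -0.5416]
Written out:
  2.1758 phi_1 + 0.2375 phi_2 = 0.2375
  0.2375 phi_1 + 2.1758 phi_2 = -0.5416
Solve by Cramer's rule:
  det = gamma(0)^2 - gamma(1)^2 = (2.1758)^2 - (0.2375)^2 = 4.73410564 - 0.05640625 = 4.67769939
  phi_hat_1 = [gamma(1) gamma(0) - gamma(1) gamma(2)] / det = [(0.2375)(2.1758) - (0.2375)(-0.5416)] / 4.67769939 = 0.6453825 / 4.67769939 = 0.138
  phi_hat_2 = [gamma(0) gamma(2) - gamma(1)^2] / det = [(2.1758)(-0.5416) - (0.2375)^2] / 4.67769939 = -1.23481953 / 4.67769939 = -0.264
So phi_hat = [0.1380, -0.2640].
Therefore phi_hat_2 = -0.2640.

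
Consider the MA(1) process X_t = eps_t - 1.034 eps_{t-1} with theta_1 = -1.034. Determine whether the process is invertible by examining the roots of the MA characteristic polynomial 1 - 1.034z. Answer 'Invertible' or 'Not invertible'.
\text{Not invertible}

The MA(q) characteristic polynomial is P(z) = 1 - 1.034z.
Invertibility requires all roots to lie outside the unit circle, i.e. |z| > 1 for every root.
This is linear in z: 1 + (-1.034) z = 0  =>  z = -1/(-1.034) = 0.967118,  |z| = 0.967118.
Moduli of all roots: 0.9671.
All moduli strictly greater than 1? No.
Verdict: Not invertible.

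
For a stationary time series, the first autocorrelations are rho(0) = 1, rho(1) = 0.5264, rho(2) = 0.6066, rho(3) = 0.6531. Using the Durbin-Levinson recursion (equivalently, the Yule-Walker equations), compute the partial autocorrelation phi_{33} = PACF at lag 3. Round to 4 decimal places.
\phi_{33} = 0.4180

The PACF at lag k is phi_{kk}, the last component of the solution
to the Yule-Walker system G_k phi = r_k where
  (G_k)_{ij} = rho(|i - j|), (r_k)_i = rho(i), i,j = 1..k.
Equivalently, Durbin-Levinson gives phi_{kk} iteratively:
  phi_{11} = rho(1)
  phi_{kk} = [rho(k) - sum_{j=1..k-1} phi_{k-1,j} rho(k-j)]
            / [1 - sum_{j=1..k-1} phi_{k-1,j} rho(j)],
  phi_{k,j} = phi_{k-1,j} - phi_{kk} phi_{k-1,k-j},  j = 1..k-1.
Step k = 1:
  phi_11 = rho(1) = 0.5264.
Step k = 2:
  phi_22 = [rho(2) - phi_11 rho(1)] / [1 - phi_11 rho(1)] = [0.6066 - (0.5264)(0.5264)] / [1 - (0.5264)(0.5264)]
         = 0.32950304 / 0.72290304 = 0.455805.
  Update: phi_21 = phi_11 - phi_22 phi_11 = 0.5264 - (0.455805)(0.5264) = 0.286464.
Step k = 3:
  phi_33 = [rho(3) - phi_21 rho(2) - phi_22 rho(1)] / [1 - phi_21 rho(1) - phi_22 rho(2)]
    numerator   = 0.6531 - (0.286464)(0.6066) - (0.455805)(0.5264) = 0.23939497
    denominator = 1 - (0.286464)(0.5264) - (0.455805)(0.6066) = 0.57271381
  phi_33 = 0.23939497 / 0.57271381 = 0.418.
Therefore phi_{33} = 0.4180.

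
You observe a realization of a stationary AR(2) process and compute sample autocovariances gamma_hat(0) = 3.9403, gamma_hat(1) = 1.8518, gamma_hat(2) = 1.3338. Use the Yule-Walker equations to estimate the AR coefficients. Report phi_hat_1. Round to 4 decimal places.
\hat\phi_{1} = 0.3990

The Yule-Walker equations for an AR(p) process read, in matrix form,
  Gamma_p phi = r_p,   with   (Gamma_p)_{ij} = gamma(|i - j|),
                       (r_p)_i = gamma(i),   i,j = 1..p.
Substitute the sample gammas (Toeplitz matrix and right-hand side of size 2):
  Gamma_p = [[3.9403, 1.8518], [1.8518, 3.9403]]
  r_p     = [1.8518, 1.3338]
Written out:
  3.9403 phi_1 + 1.8518 phi_2 = 1.8518
  1.8518 phi_1 + 3.9403 phi_2 = 1.3338
Solve by Cramer's rule:
  det = gamma(0)^2 - gamma(1)^2 = (3.9403)^2 - (1.8518)^2 = 15.52596409 - 3.42916324 = 12.09680085
  phi_hat_1 = [gamma(1) gamma(0) - gamma(1) gamma(2)] / det = [(1.8518)(3.9403) - (1.8518)(1.3338)] / 12.09680085 = 4.8267167 / 12.09680085 = 0.399
  phi_hat_2 = [gamma(0) gamma(2) - gamma(1)^2] / det = [(3.9403)(1.3338) - (1.8518)^2] / 12.09680085 = 1.8264089 / 12.09680085 = 0.151
So phi_hat = [0.3990, 0.1510].
Therefore phi_hat_1 = 0.3990.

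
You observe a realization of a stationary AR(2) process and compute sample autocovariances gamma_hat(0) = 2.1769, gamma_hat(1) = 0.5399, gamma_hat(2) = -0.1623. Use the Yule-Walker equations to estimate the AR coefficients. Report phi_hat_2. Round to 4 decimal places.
\hat\phi_{2} = -0.1450

The Yule-Walker equations for an AR(p) process read, in matrix form,
  Gamma_p phi = r_p,   with   (Gamma_p)_{ij} = gamma(|i - j|),
                       (r_p)_i = gamma(i),   i,j = 1..p.
Substitute the sample gammas (Toeplitz matrix and right-hand side of size 2):
  Gamma_p = [[2.1769, 0.5399], [0.5399, 2.1769]]
  r_p     = [0.5399, -0.1623]
Written out:
  2.1769 phi_1 + 0.5399 phi_2 = 0.5399
  0.5399 phi_1 + 2.1769 phi_2 = -0.1623
Solve by Cramer's rule:
  det = gamma(0)^2 - gamma(1)^2 = (2.1769)^2 - (0.5399)^2 = 4.73889361 - 0.29149201 = 4.4474016
  phi_hat_1 = [gamma(1) gamma(0) - gamma(1) gamma(2)] / det = [(0.5399)(2.1769) - (0.5399)(-0.1623)] / 4.4474016 = 1.26293408 / 4.4474016 = 0.284
  phi_hat_2 = [gamma(0) gamma(2) - gamma(1)^2] / det = [(2.1769)(-0.1623) - (0.5399)^2] / 4.4474016 = -0.64480288 / 4.4474016 = -0.145
So phi_hat = [0.2840, -0.1450].
Therefore phi_hat_2 = -0.1450.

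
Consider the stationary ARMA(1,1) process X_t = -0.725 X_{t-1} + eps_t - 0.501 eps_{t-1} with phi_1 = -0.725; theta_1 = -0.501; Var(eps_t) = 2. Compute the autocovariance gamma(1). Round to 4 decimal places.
\gamma(1) = -7.0464

Multiply the model equation by X_{t-k} and take expectations. With theta_0 = psi_0 = 1 and psi_j the MA(infinity) weights, this gives
  gamma(k) - sum_i phi_i gamma(k-i) = c_k,
  c_k = sigma^2 * sum_{j=k..q} theta_j psi_{j-k}   (c_k = 0 for k > q),
using gamma(-m) = gamma(m).
psi-weights needed (psi_j = theta_j + sum_i phi_i psi_{j-i}):
  psi_1 = theta_1 + phi_1 = -0.501 + (-0.725) = -1.226
Right-hand sides:
  c_0 = sigma^2 (1 + theta_1 psi_1) = 2 * (1 + (-0.501)(-1.226)) = 2 * 1.614226 = 3.228452
  c_1 = sigma^2 theta_1 = 2 * (-0.501) = -1.002
  c_2 = 0
Equations for k = 0 and k = 1 (AR order 1):
  gamma(0) = phi_1 gamma(1) + c_0
  gamma(1) = phi_1 gamma(0) + c_1
Substituting the second into the first: gamma(0) (1 - phi_1^2) = c_0 + phi_1 c_1, so
  gamma(0) = (c_0 + phi_1 c_1) / (1 - phi_1^2) = (3.228452 + (-0.725)(-1.002)) / (1 - (-0.725)^2) = 3.954902 / 0.474375 = 8.337079.
  gamma(1) = phi_1 gamma(0) + c_1 = (-0.725)(8.337079) + (-1.002) = -7.046383.
Therefore gamma(1) = -7.0464 (to 4 decimal places).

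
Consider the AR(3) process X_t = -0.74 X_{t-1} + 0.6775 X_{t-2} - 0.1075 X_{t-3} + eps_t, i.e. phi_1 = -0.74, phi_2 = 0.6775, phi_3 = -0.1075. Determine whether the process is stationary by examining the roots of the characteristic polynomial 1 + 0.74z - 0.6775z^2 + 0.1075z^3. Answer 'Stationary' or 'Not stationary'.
\text{Not stationary}

The AR(p) characteristic polynomial is P(z) = 1 + 0.74z - 0.6775z^2 + 0.1075z^3.
Stationarity requires all roots to lie outside the unit circle, i.e. |z| > 1 for every root.
Degree 3: look for a simple real root z0 first, then factor out (1 - z/z0) and solve the remaining quadratic.
Testing z0 = 4: P(4) = 1 + (0.74)(4) + (-0.6775)(4)^2 + (0.1075)(4)^3
  = 1 + (2.96) + (-10.84) + (6.88) = 0.  So z_0 = 4 is a root, |z_0| = 4.
Divide out the factor (1 - 0.25 z) = (1 - z/z0) (since 1/z0 = 0.25):
  P(z) = (1 - 0.25 z)(1 + (0.99) z + (-0.43) z^2)
  [check: z-coef 0.99 - (0.25) = 0.74; z^2-coef -0.43 - (0.25)(0.99) = -0.6775; z^3-coef -(0.25)(-0.43) = 0.1075.]
Remaining roots from the quadratic factor 1 + (0.99) z + (-0.43) z^2:
  Set 1 + (0.99) z + (-0.43) z^2 = 0, i.e. a z^2 + b z + c = 0 with a = -0.43, b = 0.99, c = 1.
  Discriminant D = b^2 - 4ac = (0.99)^2 - 4*(-0.43)*1 = 0.9801 - (-1.72) = 2.7001.
  D >= 0, so the roots are real: z = (-b +/- sqrt(D)) / (2a) = (-0.99 +/- 1.643198) / (-0.86).
    z_1 = (-0.99 + 1.643198) / (-0.86) = -0.7595,   |z_1| = 0.7595.
    z_2 = (-0.99 - 1.643198) / (-0.86) = 3.0619,   |z_2| = 3.0619.
Moduli of all roots: 4.0000, 0.7595, 3.0619.
All moduli strictly greater than 1? No.
Verdict: Not stationary.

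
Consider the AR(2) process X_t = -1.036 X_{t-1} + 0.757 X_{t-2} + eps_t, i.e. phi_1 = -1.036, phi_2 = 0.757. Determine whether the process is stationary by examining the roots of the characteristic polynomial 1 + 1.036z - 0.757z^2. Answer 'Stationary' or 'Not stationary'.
\text{Not stationary}

The AR(p) characteristic polynomial is P(z) = 1 + 1.036z - 0.757z^2.
Stationarity requires all roots to lie outside the unit circle, i.e. |z| > 1 for every root.
Set 1 + (1.036) z + (-0.757) z^2 = 0, i.e. a z^2 + b z + c = 0 with a = -0.757, b = 1.036, c = 1.
Discriminant D = b^2 - 4ac = (1.036)^2 - 4*(-0.757)*1 = 1.073296 - (-3.028) = 4.101296.
D >= 0, so the roots are real: z = (-b +/- sqrt(D)) / (2a) = (-1.036 +/- 2.025166) / (-1.514).
  z_1 = (-1.036 + 2.025166) / (-1.514) = -0.6533,   |z_1| = 0.6533.
  z_2 = (-1.036 - 2.025166) / (-1.514) = 2.0219,   |z_2| = 2.0219.
Moduli of all roots: 0.6533, 2.0219.
All moduli strictly greater than 1? No.
Verdict: Not stationary.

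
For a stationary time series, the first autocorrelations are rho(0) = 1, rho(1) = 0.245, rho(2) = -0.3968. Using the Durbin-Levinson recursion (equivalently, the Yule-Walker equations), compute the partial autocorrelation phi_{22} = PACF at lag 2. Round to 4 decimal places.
\phi_{22} = -0.4860

The PACF at lag k is phi_{kk}, the last component of the solution
to the Yule-Walker system G_k phi = r_k where
  (G_k)_{ij} = rho(|i - j|), (r_k)_i = rho(i), i,j = 1..k.
Equivalently, Durbin-Levinson gives phi_{kk} iteratively:
  phi_{11} = rho(1)
  phi_{kk} = [rho(k) - sum_{j=1..k-1} phi_{k-1,j} rho(k-j)]
            / [1 - sum_{j=1..k-1} phi_{k-1,j} rho(j)],
  phi_{k,j} = phi_{k-1,j} - phi_{kk} phi_{k-1,k-j},  j = 1..k-1.
Step k = 1:
  phi_11 = rho(1) = 0.245.
Step k = 2:
  phi_22 = [rho(2) - phi_11 rho(1)] / [1 - phi_11 rho(1)] = [-0.3968 - (0.245)(0.245)] / [1 - (0.245)(0.245)]
         = -0.456825 / 0.939975 = -0.486.
Therefore phi_{22} = -0.4860.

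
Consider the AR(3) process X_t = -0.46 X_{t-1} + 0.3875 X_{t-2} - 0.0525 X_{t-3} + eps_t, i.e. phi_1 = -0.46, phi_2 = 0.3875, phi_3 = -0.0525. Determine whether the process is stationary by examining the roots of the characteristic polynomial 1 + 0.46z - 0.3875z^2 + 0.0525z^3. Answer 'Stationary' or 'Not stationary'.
\text{Stationary}

The AR(p) characteristic polynomial is P(z) = 1 + 0.46z - 0.3875z^2 + 0.0525z^3.
Stationarity requires all roots to lie outside the unit circle, i.e. |z| > 1 for every root.
Degree 3: look for a simple real root z0 first, then factor out (1 - z/z0) and solve the remaining quadratic.
Testing z0 = 4: P(4) = 1 + (0.46)(4) + (-0.3875)(4)^2 + (0.0525)(4)^3
  = 1 + (1.84) + (-6.2) + (3.36) = 0.  So z_0 = 4 is a root, |z_0| = 4.
Divide out the factor (1 - 0.25 z) = (1 - z/z0) (since 1/z0 = 0.25):
  P(z) = (1 - 0.25 z)(1 + (0.71) z + (-0.21) z^2)
  [check: z-coef 0.71 - (0.25) = 0.46; z^2-coef -0.21 - (0.25)(0.71) = -0.3875; z^3-coef -(0.25)(-0.21) = 0.0525.]
Remaining roots from the quadratic factor 1 + (0.71) z + (-0.21) z^2:
  Set 1 + (0.71) z + (-0.21) z^2 = 0, i.e. a z^2 + b z + c = 0 with a = -0.21, b = 0.71, c = 1.
  Discriminant D = b^2 - 4ac = (0.71)^2 - 4*(-0.21)*1 = 0.5041 - (-0.84) = 1.3441.
  D >= 0, so the roots are real: z = (-b +/- sqrt(D)) / (2a) = (-0.71 +/- 1.159353) / (-0.42).
    z_1 = (-0.71 + 1.159353) / (-0.42) = -1.0699,   |z_1| = 1.0699.
    z_2 = (-0.71 - 1.159353) / (-0.42) = 4.4508,   |z_2| = 4.4508.
Moduli of all roots: 4.0000, 1.0699, 4.4508.
All moduli strictly greater than 1? Yes.
Verdict: Stationary.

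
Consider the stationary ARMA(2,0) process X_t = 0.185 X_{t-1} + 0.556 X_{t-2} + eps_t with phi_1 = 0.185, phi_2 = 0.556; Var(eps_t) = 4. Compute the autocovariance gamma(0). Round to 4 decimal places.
\gamma(0) = 7.0062

Multiply the model equation by X_{t-k} and take expectations. With theta_0 = psi_0 = 1 and psi_j the MA(infinity) weights, this gives
  gamma(k) - sum_i phi_i gamma(k-i) = c_k,
  c_k = sigma^2 * sum_{j=k..q} theta_j psi_{j-k}   (c_k = 0 for k > q),
using gamma(-m) = gamma(m).
Pure AR (q = 0): c_0 = sigma^2 = 4, c_k = 0 for k >= 1.
Equations for k = 0, 1, 2 (AR order 2, c_2 = 0):
  (E0) gamma(0) = phi_1 gamma(1) + phi_2 gamma(2) + c_0
  (E1) gamma(1) = phi_1 gamma(0) + phi_2 gamma(1) + c_1
  (E2) gamma(2) = phi_1 gamma(1) + phi_2 gamma(0)
From (E1): gamma(1) = A gamma(0) + B with
  A = phi_1 / (1 - phi_2) = 0.185 / 0.444 = 0.416667,   B = c_1 / (1 - phi_2) = 0 / 0.444 = 0.
Insert (E2) into (E0): gamma(0) (1 - phi_2^2) = phi_1 (1 + phi_2) gamma(1) + c_0.
  phi_1 (1 + phi_2) = (0.185)(1.556) = 0.28786,   1 - phi_2^2 = 0.690864.
Replace gamma(1) by A gamma(0) + B and collect gamma(0):
  gamma(0) [0.690864 - (0.28786)(0.416667)] = c_0 = 4
  gamma(0) * 0.570922 = 4
  gamma(0) = 4 / 0.570922 = 7.006207.
Therefore gamma(0) = 7.0062 (to 4 decimal places).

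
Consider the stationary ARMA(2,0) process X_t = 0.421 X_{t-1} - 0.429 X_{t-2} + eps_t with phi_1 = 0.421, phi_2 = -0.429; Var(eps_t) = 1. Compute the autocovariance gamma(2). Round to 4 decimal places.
\gamma(2) = -0.4093

Multiply the model equation by X_{t-k} and take expectations. With theta_0 = psi_0 = 1 and psi_j the MA(infinity) weights, this gives
  gamma(k) - sum_i phi_i gamma(k-i) = c_k,
  c_k = sigma^2 * sum_{j=k..q} theta_j psi_{j-k}   (c_k = 0 for k > q),
using gamma(-m) = gamma(m).
Pure AR (q = 0): c_0 = sigma^2 = 1, c_k = 0 for k >= 1.
Equations for k = 0, 1, 2 (AR order 2, c_2 = 0):
  (E0) gamma(0) = phi_1 gamma(1) + phi_2 gamma(2) + c_0
  (E1) gamma(1) = phi_1 gamma(0) + phi_2 gamma(1) + c_1
  (E2) gamma(2) = phi_1 gamma(1) + phi_2 gamma(0)
From (E1): gamma(1) = A gamma(0) + B with
  A = phi_1 / (1 - phi_2) = 0.421 / 1.429 = 0.294612,   B = c_1 / (1 - phi_2) = 0 / 1.429 = 0.
Insert (E2) into (E0): gamma(0) (1 - phi_2^2) = phi_1 (1 + phi_2) gamma(1) + c_0.
  phi_1 (1 + phi_2) = (0.421)(0.571) = 0.240391,   1 - phi_2^2 = 0.815959.
Replace gamma(1) by A gamma(0) + B and collect gamma(0):
  gamma(0) [0.815959 - (0.240391)(0.294612)] = c_0 = 1
  gamma(0) * 0.745137 = 1
  gamma(0) = 1 / 0.745137 = 1.342035.
  gamma(1) = A gamma(0) = (0.294612)(1.342035) = 0.395379.
  gamma(2) = phi_1 gamma(1) + phi_2 gamma(0) = (0.421)(0.395379) + (-0.429)(1.342035) = -0.409278.
Therefore gamma(2) = -0.4093 (to 4 decimal places).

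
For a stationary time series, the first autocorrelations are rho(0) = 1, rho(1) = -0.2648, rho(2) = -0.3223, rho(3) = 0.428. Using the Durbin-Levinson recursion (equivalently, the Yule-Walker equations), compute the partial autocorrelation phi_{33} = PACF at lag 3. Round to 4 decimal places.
\phi_{33} = 0.2550

The PACF at lag k is phi_{kk}, the last component of the solution
to the Yule-Walker system G_k phi = r_k where
  (G_k)_{ij} = rho(|i - j|), (r_k)_i = rho(i), i,j = 1..k.
Equivalently, Durbin-Levinson gives phi_{kk} iteratively:
  phi_{11} = rho(1)
  phi_{kk} = [rho(k) - sum_{j=1..k-1} phi_{k-1,j} rho(k-j)]
            / [1 - sum_{j=1..k-1} phi_{k-1,j} rho(j)],
  phi_{k,j} = phi_{k-1,j} - phi_{kk} phi_{k-1,k-j},  j = 1..k-1.
Step k = 1:
  phi_11 = rho(1) = -0.2648.
Step k = 2:
  phi_22 = [rho(2) - phi_11 rho(1)] / [1 - phi_11 rho(1)] = [-0.3223 - (-0.2648)(-0.2648)] / [1 - (-0.2648)(-0.2648)]
         = -0.39241904 / 0.92988096 = -0.42201.
  Update: phi_21 = phi_11 - phi_22 phi_11 = -0.2648 - (-0.42201)(-0.2648) = -0.376548.
Step k = 3:
  phi_33 = [rho(3) - phi_21 rho(2) - phi_22 rho(1)] / [1 - phi_21 rho(1) - phi_22 rho(2)]
    numerator   = 0.428 - (-0.376548)(-0.3223) - (-0.42201)(-0.2648) = 0.19489026
    denominator = 1 - (-0.376548)(-0.2648) - (-0.42201)(-0.3223) = 0.76427621
  phi_33 = 0.19489026 / 0.76427621 = 0.255.
Therefore phi_{33} = 0.2550.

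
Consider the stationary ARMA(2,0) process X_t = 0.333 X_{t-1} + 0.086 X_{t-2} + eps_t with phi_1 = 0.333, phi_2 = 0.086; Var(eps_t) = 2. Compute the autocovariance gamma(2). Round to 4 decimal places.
\gamma(2) = 0.4817

Multiply the model equation by X_{t-k} and take expectations. With theta_0 = psi_0 = 1 and psi_j the MA(infinity) weights, this gives
  gamma(k) - sum_i phi_i gamma(k-i) = c_k,
  c_k = sigma^2 * sum_{j=k..q} theta_j psi_{j-k}   (c_k = 0 for k > q),
using gamma(-m) = gamma(m).
Pure AR (q = 0): c_0 = sigma^2 = 2, c_k = 0 for k >= 1.
Equations for k = 0, 1, 2 (AR order 2, c_2 = 0):
  (E0) gamma(0) = phi_1 gamma(1) + phi_2 gamma(2) + c_0
  (E1) gamma(1) = phi_1 gamma(0) + phi_2 gamma(1) + c_1
  (E2) gamma(2) = phi_1 gamma(1) + phi_2 gamma(0)
From (E1): gamma(1) = A gamma(0) + B with
  A = phi_1 / (1 - phi_2) = 0.333 / 0.914 = 0.364333,   B = c_1 / (1 - phi_2) = 0 / 0.914 = 0.
Insert (E2) into (E0): gamma(0) (1 - phi_2^2) = phi_1 (1 + phi_2) gamma(1) + c_0.
  phi_1 (1 + phi_2) = (0.333)(1.086) = 0.361638,   1 - phi_2^2 = 0.992604.
Replace gamma(1) by A gamma(0) + B and collect gamma(0):
  gamma(0) [0.992604 - (0.361638)(0.364333)] = c_0 = 2
  gamma(0) * 0.860847 = 2
  gamma(0) = 2 / 0.860847 = 2.323292.
  gamma(1) = A gamma(0) = (0.364333)(2.323292) = 0.846451.
  gamma(2) = phi_1 gamma(1) + phi_2 gamma(0) = (0.333)(0.846451) + (0.086)(2.323292) = 0.481671.
Therefore gamma(2) = 0.4817 (to 4 decimal places).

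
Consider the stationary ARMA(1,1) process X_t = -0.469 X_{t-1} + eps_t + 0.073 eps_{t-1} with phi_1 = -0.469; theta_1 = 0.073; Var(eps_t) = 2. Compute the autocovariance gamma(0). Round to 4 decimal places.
\gamma(0) = 2.4021

Multiply the model equation by X_{t-k} and take expectations. With theta_0 = psi_0 = 1 and psi_j the MA(infinity) weights, this gives
  gamma(k) - sum_i phi_i gamma(k-i) = c_k,
  c_k = sigma^2 * sum_{j=k..q} theta_j psi_{j-k}   (c_k = 0 for k > q),
using gamma(-m) = gamma(m).
psi-weights needed (psi_j = theta_j + sum_i phi_i psi_{j-i}):
  psi_1 = theta_1 + phi_1 = 0.073 + (-0.469) = -0.396
Right-hand sides:
  c_0 = sigma^2 (1 + theta_1 psi_1) = 2 * (1 + (0.073)(-0.396)) = 2 * 0.971092 = 1.942184
  c_1 = sigma^2 theta_1 = 2 * (0.073) = 0.146
  c_2 = 0
Equations for k = 0 and k = 1 (AR order 1):
  gamma(0) = phi_1 gamma(1) + c_0
  gamma(1) = phi_1 gamma(0) + c_1
Substituting the second into the first: gamma(0) (1 - phi_1^2) = c_0 + phi_1 c_1, so
  gamma(0) = (c_0 + phi_1 c_1) / (1 - phi_1^2) = (1.942184 + (-0.469)(0.146)) / (1 - (-0.469)^2) = 1.87371 / 0.780039 = 2.402072.
Therefore gamma(0) = 2.4021 (to 4 decimal places).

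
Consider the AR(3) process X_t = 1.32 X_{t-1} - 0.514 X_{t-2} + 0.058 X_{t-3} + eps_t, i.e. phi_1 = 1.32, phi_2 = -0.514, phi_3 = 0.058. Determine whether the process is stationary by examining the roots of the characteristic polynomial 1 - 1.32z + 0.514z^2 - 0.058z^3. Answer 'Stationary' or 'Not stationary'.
\text{Stationary}

The AR(p) characteristic polynomial is P(z) = 1 - 1.32z + 0.514z^2 - 0.058z^3.
Stationarity requires all roots to lie outside the unit circle, i.e. |z| > 1 for every root.
Degree 3: look for a simple real root z0 first, then factor out (1 - z/z0) and solve the remaining quadratic.
Testing z0 = 5: P(5) = 1 + (-1.32)(5) + (0.514)(5)^2 + (-0.058)(5)^3
  = 1 + (-6.6) + (12.85) + (-7.25) = 0.  So z_0 = 5 is a root, |z_0| = 5.
Divide out the factor (1 - 0.2 z) = (1 - z/z0) (since 1/z0 = 0.2):
  P(z) = (1 - 0.2 z)(1 + (-1.12) z + (0.29) z^2)
  [check: z-coef -1.12 - (0.2) = -1.32; z^2-coef 0.29 - (0.2)(-1.12) = 0.514; z^3-coef -(0.2)(0.29) = -0.058.]
Remaining roots from the quadratic factor 1 + (-1.12) z + (0.29) z^2:
  Set 1 + (-1.12) z + (0.29) z^2 = 0, i.e. a z^2 + b z + c = 0 with a = 0.29, b = -1.12, c = 1.
  Discriminant D = b^2 - 4ac = (-1.12)^2 - 4*(0.29)*1 = 1.2544 - (1.16) = 0.0944.
  D >= 0, so the roots are real: z = (-b +/- sqrt(D)) / (2a) = (1.12 +/- 0.307246) / (0.58).
    z_1 = (1.12 + 0.307246) / (0.58) = 2.4608,   |z_1| = 2.4608.
    z_2 = (1.12 - 0.307246) / (0.58) = 1.4013,   |z_2| = 1.4013.
Moduli of all roots: 5.0000, 2.4608, 1.4013.
All moduli strictly greater than 1? Yes.
Verdict: Stationary.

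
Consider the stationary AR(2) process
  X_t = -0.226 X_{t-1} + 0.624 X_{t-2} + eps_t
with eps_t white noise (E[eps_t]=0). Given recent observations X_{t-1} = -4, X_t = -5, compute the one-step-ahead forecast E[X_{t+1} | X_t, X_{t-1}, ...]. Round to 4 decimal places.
E[X_{t+1} \mid \mathcal F_t] = -1.3660

For an AR(p) model X_t = c + sum_i phi_i X_{t-i} + eps_t, the
one-step-ahead conditional mean is
  E[X_{t+1} | X_t, ...] = c + sum_i phi_i X_{t+1-i}.
Substitute known values:
  E[X_{t+1} | ...] = (-0.226) * (-5) + (0.624) * (-4)
                   = -1.3660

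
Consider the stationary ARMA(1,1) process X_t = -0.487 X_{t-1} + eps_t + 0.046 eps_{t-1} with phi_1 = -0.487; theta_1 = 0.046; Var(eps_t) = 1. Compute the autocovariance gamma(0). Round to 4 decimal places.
\gamma(0) = 1.2549

Multiply the model equation by X_{t-k} and take expectations. With theta_0 = psi_0 = 1 and psi_j the MA(infinity) weights, this gives
  gamma(k) - sum_i phi_i gamma(k-i) = c_k,
  c_k = sigma^2 * sum_{j=k..q} theta_j psi_{j-k}   (c_k = 0 for k > q),
using gamma(-m) = gamma(m).
psi-weights needed (psi_j = theta_j + sum_i phi_i psi_{j-i}):
  psi_1 = theta_1 + phi_1 = 0.046 + (-0.487) = -0.441
Right-hand sides:
  c_0 = sigma^2 (1 + theta_1 psi_1) = 1 * (1 + (0.046)(-0.441)) = 1 * 0.979714 = 0.979714
  c_1 = sigma^2 theta_1 = 1 * (0.046) = 0.046
  c_2 = 0
Equations for k = 0 and k = 1 (AR order 1):
  gamma(0) = phi_1 gamma(1) + c_0
  gamma(1) = phi_1 gamma(0) + c_1
Substituting the second into the first: gamma(0) (1 - phi_1^2) = c_0 + phi_1 c_1, so
  gamma(0) = (c_0 + phi_1 c_1) / (1 - phi_1^2) = (0.979714 + (-0.487)(0.046)) / (1 - (-0.487)^2) = 0.957312 / 0.762831 = 1.254946.
Therefore gamma(0) = 1.2549 (to 4 decimal places).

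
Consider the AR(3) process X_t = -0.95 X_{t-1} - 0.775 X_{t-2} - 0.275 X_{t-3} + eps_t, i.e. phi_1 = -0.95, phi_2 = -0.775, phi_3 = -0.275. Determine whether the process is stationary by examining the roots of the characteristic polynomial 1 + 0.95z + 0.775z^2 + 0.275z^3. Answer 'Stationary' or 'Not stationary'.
\text{Stationary}

The AR(p) characteristic polynomial is P(z) = 1 + 0.95z + 0.775z^2 + 0.275z^3.
Stationarity requires all roots to lie outside the unit circle, i.e. |z| > 1 for every root.
Degree 3: look for a simple real root z0 first, then factor out (1 - z/z0) and solve the remaining quadratic.
Testing z0 = -2: P(-2) = 1 + (0.95)(-2) + (0.775)(-2)^2 + (0.275)(-2)^3
  = 1 + (-1.9) + (3.1) + (-2.2) = 0.  So z_0 = -2 is a root, |z_0| = 2.
Divide out the factor (1 + 0.5 z) = (1 - z/z0) (since 1/z0 = -0.5):
  P(z) = (1 + 0.5 z)(1 + (0.45) z + (0.55) z^2)
  [check: z-coef 0.45 - (-0.5) = 0.95; z^2-coef 0.55 - (-0.5)(0.45) = 0.775; z^3-coef -(-0.5)(0.55) = 0.275.]
Remaining roots from the quadratic factor 1 + (0.45) z + (0.55) z^2:
  Set 1 + (0.45) z + (0.55) z^2 = 0, i.e. a z^2 + b z + c = 0 with a = 0.55, b = 0.45, c = 1.
  Discriminant D = b^2 - 4ac = (0.45)^2 - 4*(0.55)*1 = 0.2025 - (2.2) = -1.9975.
  D < 0, so the roots are the complex-conjugate pair z = (-b +/- i sqrt(-D)) / (2a) = -0.4091 +/- 1.2848i.
  For a conjugate pair |z|^2 = z * conj(z) = (product of roots) = c/a = 1/(0.55) = 1.818182, so |z| = sqrt(1.818182) = 1.3484 for both roots.
Moduli of all roots: 2.0000, 1.3484, 1.3484.
All moduli strictly greater than 1? Yes.
Verdict: Stationary.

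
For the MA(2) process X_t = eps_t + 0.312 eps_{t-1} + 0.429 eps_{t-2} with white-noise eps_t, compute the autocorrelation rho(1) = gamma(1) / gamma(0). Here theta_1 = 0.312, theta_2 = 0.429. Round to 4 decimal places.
\rho(1) = 0.3479

For an MA(q) process with theta_0 = 1, the autocovariance is
  gamma(k) = sigma^2 * sum_{i=0..q-k} theta_i * theta_{i+k},
and rho(k) = gamma(k) / gamma(0). Sigma^2 cancels.
  numerator   = (1)*(0.312) + (0.312)*(0.429) = 0.445848.
  denominator = (1)^2 + (0.312)^2 + (0.429)^2 = 1.281385.
  rho(1) = 0.445848 / 1.281385 = 0.3479.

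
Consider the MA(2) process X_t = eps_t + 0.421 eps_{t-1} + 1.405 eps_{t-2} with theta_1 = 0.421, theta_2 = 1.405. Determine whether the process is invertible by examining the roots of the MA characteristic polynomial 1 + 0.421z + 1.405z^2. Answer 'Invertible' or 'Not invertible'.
\text{Not invertible}

The MA(q) characteristic polynomial is P(z) = 1 + 0.421z + 1.405z^2.
Invertibility requires all roots to lie outside the unit circle, i.e. |z| > 1 for every root.
Set 1 + (0.421) z + (1.405) z^2 = 0, i.e. a z^2 + b z + c = 0 with a = 1.405, b = 0.421, c = 1.
Discriminant D = b^2 - 4ac = (0.421)^2 - 4*(1.405)*1 = 0.177241 - (5.62) = -5.442759.
D < 0, so the roots are the complex-conjugate pair z = (-b +/- i sqrt(-D)) / (2a) = -0.1498 +/- 0.8302i.
For a conjugate pair |z|^2 = z * conj(z) = (product of roots) = c/a = 1/(1.405) = 0.711744, so |z| = sqrt(0.711744) = 0.8436 for both roots.
Moduli of all roots: 0.8436, 0.8436.
All moduli strictly greater than 1? No.
Verdict: Not invertible.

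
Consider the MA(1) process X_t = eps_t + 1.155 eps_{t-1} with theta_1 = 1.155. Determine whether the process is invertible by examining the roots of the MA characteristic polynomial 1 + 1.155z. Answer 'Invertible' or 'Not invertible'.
\text{Not invertible}

The MA(q) characteristic polynomial is P(z) = 1 + 1.155z.
Invertibility requires all roots to lie outside the unit circle, i.e. |z| > 1 for every root.
This is linear in z: 1 + (1.155) z = 0  =>  z = -1/(1.155) = -0.865801,  |z| = 0.865801.
Moduli of all roots: 0.8658.
All moduli strictly greater than 1? No.
Verdict: Not invertible.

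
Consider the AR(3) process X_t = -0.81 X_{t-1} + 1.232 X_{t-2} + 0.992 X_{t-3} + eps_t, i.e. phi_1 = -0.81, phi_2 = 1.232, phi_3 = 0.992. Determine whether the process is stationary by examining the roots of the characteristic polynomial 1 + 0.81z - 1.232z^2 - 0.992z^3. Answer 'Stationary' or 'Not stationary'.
\text{Not stationary}

The AR(p) characteristic polynomial is P(z) = 1 + 0.81z - 1.232z^2 - 0.992z^3.
Stationarity requires all roots to lie outside the unit circle, i.e. |z| > 1 for every root.
Degree 3: look for a simple real root z0 first, then factor out (1 - z/z0) and solve the remaining quadratic.
Testing z0 = -1.25: P(-1.25) = 1 + (0.81)(-1.25) + (-1.232)(-1.25)^2 + (-0.992)(-1.25)^3
  = 1 + (-1.0125) + (-1.925) + (1.9375) = 0.  So z_0 = -1.25 is a root, |z_0| = 1.25.
Divide out the factor (1 + 0.8 z) = (1 - z/z0) (since 1/z0 = -0.8):
  P(z) = (1 + 0.8 z)(1 + (0.01) z + (-1.24) z^2)
  [check: z-coef 0.01 - (-0.8) = 0.81; z^2-coef -1.24 - (-0.8)(0.01) = -1.232; z^3-coef -(-0.8)(-1.24) = -0.992.]
Remaining roots from the quadratic factor 1 + (0.01) z + (-1.24) z^2:
  Set 1 + (0.01) z + (-1.24) z^2 = 0, i.e. a z^2 + b z + c = 0 with a = -1.24, b = 0.01, c = 1.
  Discriminant D = b^2 - 4ac = (0.01)^2 - 4*(-1.24)*1 = 0.0001 - (-4.96) = 4.9601.
  D >= 0, so the roots are real: z = (-b +/- sqrt(D)) / (2a) = (-0.01 +/- 2.227128) / (-2.48).
    z_1 = (-0.01 + 2.227128) / (-2.48) = -0.894,   |z_1| = 0.894.
    z_2 = (-0.01 - 2.227128) / (-2.48) = 0.9021,   |z_2| = 0.9021.
Moduli of all roots: 1.2500, 0.8940, 0.9021.
All moduli strictly greater than 1? No.
Verdict: Not stationary.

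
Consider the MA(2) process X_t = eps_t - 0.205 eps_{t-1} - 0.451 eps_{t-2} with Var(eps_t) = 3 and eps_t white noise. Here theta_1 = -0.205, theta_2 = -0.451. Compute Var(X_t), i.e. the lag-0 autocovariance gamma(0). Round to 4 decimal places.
\gamma(0) = 3.7363

For an MA(q) process X_t = eps_t + sum_i theta_i eps_{t-i} with
Var(eps_t) = sigma^2, the variance is
  gamma(0) = sigma^2 * (1 + sum_i theta_i^2).
  sum_i theta_i^2 = (-0.205)^2 + (-0.451)^2 = 0.042025 + 0.203401 = 0.245426.
  gamma(0) = 3 * (1 + 0.245426) = 3 * 1.245426 = 3.736278, which rounds to 3.7363.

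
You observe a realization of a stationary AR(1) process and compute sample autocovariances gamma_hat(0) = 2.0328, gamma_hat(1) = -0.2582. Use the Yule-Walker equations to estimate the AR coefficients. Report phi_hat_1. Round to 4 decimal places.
\hat\phi_{1} = -0.1270

The Yule-Walker equations for an AR(p) process read, in matrix form,
  Gamma_p phi = r_p,   with   (Gamma_p)_{ij} = gamma(|i - j|),
                       (r_p)_i = gamma(i),   i,j = 1..p.
Substitute the sample gammas (Toeplitz matrix and right-hand side of size 1):
  Gamma_p = [[2.0328]]
  r_p     = [-0.2582]
With p = 1 this is the single equation gamma(0) phi_1 = gamma(1):
  phi_hat_1 = gamma(1) / gamma(0) = -0.2582 / 2.0328 = -0.1270.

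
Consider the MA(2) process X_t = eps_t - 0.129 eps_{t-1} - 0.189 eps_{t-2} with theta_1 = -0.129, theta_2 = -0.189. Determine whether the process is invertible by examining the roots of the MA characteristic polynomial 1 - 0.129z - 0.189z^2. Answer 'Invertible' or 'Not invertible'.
\text{Invertible}

The MA(q) characteristic polynomial is P(z) = 1 - 0.129z - 0.189z^2.
Invertibility requires all roots to lie outside the unit circle, i.e. |z| > 1 for every root.
Set 1 + (-0.129) z + (-0.189) z^2 = 0, i.e. a z^2 + b z + c = 0 with a = -0.189, b = -0.129, c = 1.
Discriminant D = b^2 - 4ac = (-0.129)^2 - 4*(-0.189)*1 = 0.016641 - (-0.756) = 0.772641.
D >= 0, so the roots are real: z = (-b +/- sqrt(D)) / (2a) = (0.129 +/- 0.879) / (-0.378).
  z_1 = (0.129 + 0.879) / (-0.378) = -2.6667,   |z_1| = 2.6667.
  z_2 = (0.129 - 0.879) / (-0.378) = 1.9841,   |z_2| = 1.9841.
Moduli of all roots: 2.6667, 1.9841.
All moduli strictly greater than 1? Yes.
Verdict: Invertible.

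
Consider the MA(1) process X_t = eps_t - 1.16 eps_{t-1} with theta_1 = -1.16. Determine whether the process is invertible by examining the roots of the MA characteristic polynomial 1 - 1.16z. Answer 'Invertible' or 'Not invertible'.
\text{Not invertible}

The MA(q) characteristic polynomial is P(z) = 1 - 1.16z.
Invertibility requires all roots to lie outside the unit circle, i.e. |z| > 1 for every root.
This is linear in z: 1 + (-1.16) z = 0  =>  z = -1/(-1.16) = 0.862069,  |z| = 0.862069.
Moduli of all roots: 0.8621.
All moduli strictly greater than 1? No.
Verdict: Not invertible.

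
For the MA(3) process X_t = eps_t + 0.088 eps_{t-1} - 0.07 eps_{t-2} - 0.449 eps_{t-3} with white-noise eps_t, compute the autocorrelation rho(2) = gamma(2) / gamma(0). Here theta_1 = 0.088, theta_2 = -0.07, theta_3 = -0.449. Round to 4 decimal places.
\rho(2) = -0.0902

For an MA(q) process with theta_0 = 1, the autocovariance is
  gamma(k) = sigma^2 * sum_{i=0..q-k} theta_i * theta_{i+k},
and rho(k) = gamma(k) / gamma(0). Sigma^2 cancels.
  numerator   = (1)*(-0.07) + (0.088)*(-0.449) = -0.109512.
  denominator = (1)^2 + (0.088)^2 + (-0.07)^2 + (-0.449)^2 = 1.214245.
  rho(2) = -0.109512 / 1.214245 = -0.0902.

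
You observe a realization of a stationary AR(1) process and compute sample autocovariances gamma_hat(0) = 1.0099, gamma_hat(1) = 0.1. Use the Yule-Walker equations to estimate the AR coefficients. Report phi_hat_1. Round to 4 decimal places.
\hat\phi_{1} = 0.0990

The Yule-Walker equations for an AR(p) process read, in matrix form,
  Gamma_p phi = r_p,   with   (Gamma_p)_{ij} = gamma(|i - j|),
                       (r_p)_i = gamma(i),   i,j = 1..p.
Substitute the sample gammas (Toeplitz matrix and right-hand side of size 1):
  Gamma_p = [[1.0099]]
  r_p     = [0.1]
With p = 1 this is the single equation gamma(0) phi_1 = gamma(1):
  phi_hat_1 = gamma(1) / gamma(0) = 0.1 / 1.0099 = 0.0990.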